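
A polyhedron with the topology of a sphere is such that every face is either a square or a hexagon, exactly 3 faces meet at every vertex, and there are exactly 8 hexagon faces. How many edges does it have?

36

Let x be the number of squares; then F = 8 + x.
Edge–face incidences: 2E = 6·8 + 4·x = 48 + 4x.
Every vertex has degree 3, so 3V = 2E.
Euler: V − E + F = 2 ⇒ (2E)/3 − E + (8 + x) = 2.
Multiply by 6: 2·(2E) − 3·(2E) + 6·(8 + x) = 12, i.e. 48 + 6x − (48 + 4x) = 12.
Collecting terms: 2x = 12, so x = 6.
Then 2E = 48 + 4·6 = 72, so E = 36, V = 2E/3 = 24, F = 8 + 6 = 14.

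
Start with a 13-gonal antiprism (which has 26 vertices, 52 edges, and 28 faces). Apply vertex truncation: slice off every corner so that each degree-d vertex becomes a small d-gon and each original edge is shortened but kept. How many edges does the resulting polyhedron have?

Truncation replaces each original edge-end by a new vertex, so V′ = 2E = 104.
Each original edge survives, and each old vertex of degree d contributes d new edges; summing degrees gives Σd = 2E, so E′ = E + 2E = 3E = 156.
Each original face survives and each original vertex becomes one new face: F′ = F + V = 54.

156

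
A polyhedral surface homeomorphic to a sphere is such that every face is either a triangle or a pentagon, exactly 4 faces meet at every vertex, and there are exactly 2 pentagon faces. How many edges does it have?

20

Let x be the number of triangles; then F = 2 + x.
Edge–face incidences: 2E = 5·2 + 3·x = 10 + 3x.
Every vertex has degree 4, so 4V = 2E.
Euler: V − E + F = 2 ⇒ (2E)/4 − E + (2 + x) = 2.
Multiply by 8: 2·(2E) − 4·(2E) + 8·(2 + x) = 16, i.e. 16 + 8x − 2·(10 + 3x) = 16.
Collecting terms: 2x − 4 = 16, so 2x = 20, so x = 10.
Then 2E = 10 + 3·10 = 40, so E = 20, V = 2E/4 = 10, F = 2 + 10 = 12.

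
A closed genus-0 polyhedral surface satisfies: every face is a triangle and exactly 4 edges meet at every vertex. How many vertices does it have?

Each face has 3 edges and each edge borders two faces, so 2E = 3F.
Each vertex has degree 4, so 4V = 2E and hence V = 3F/4.
Euler: V − E + F = 2 ⇒ (3F/4) − (3F/2) + F = 2.
Multiply by 8: (6 − 12 + 8)F = 16, i.e. 2F = 16.
So F = 8, E = 3·8/2 = 12, V = 3·8/4 = 6.

6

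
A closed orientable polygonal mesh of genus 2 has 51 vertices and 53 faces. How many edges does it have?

106

For a closed orientable surface of genus 2, χ = 2 − 2·2 = -2.
E = V + F − (-2) = 51 + 53 − (-2) = 106.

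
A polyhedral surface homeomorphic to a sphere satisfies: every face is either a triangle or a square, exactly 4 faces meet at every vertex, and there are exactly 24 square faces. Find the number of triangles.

Let x be the number of triangles; then F = 24 + x.
Edge–face incidences: 2E = 4·24 + 3·x = 96 + 3x.
Every vertex has degree 4, so 4V = 2E.
Euler: V − E + F = 2 ⇒ (2E)/4 − E + (24 + x) = 2.
Multiply by 8: 2·(2E) − 4·(2E) + 8·(24 + x) = 16, i.e. 192 + 8x − 2·(96 + 3x) = 16.
Collecting terms: 2x = 16, so x = 8.
Then 2E = 96 + 3·8 = 120, so E = 60, V = 2E/4 = 30, F = 24 + 8 = 32.

8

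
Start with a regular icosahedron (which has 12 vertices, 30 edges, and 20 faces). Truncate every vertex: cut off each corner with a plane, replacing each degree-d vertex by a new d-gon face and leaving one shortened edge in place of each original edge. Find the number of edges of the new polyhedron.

90

Truncation replaces each original edge-end by a new vertex, so V′ = 2E = 60.
Each original edge survives, and each old vertex of degree d contributes d new edges; summing degrees gives Σd = 2E, so E′ = E + 2E = 3E = 90.
Each original face survives and each original vertex becomes one new face: F′ = F + V = 32.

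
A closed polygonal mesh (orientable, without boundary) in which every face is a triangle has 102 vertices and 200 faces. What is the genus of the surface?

Every face is a triangle, so 2E = 3·200 = 600, giving E = 300.
χ = V − E + F = 102 − 300 + 200 = 2.
For a closed orientable surface χ = 2 − 2g, so g = (2 − (2))/2 = 0.

0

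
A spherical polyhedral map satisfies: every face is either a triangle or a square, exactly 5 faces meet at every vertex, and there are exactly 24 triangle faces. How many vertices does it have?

16

Let x be the number of squares; then F = 24 + x.
Edge–face incidences: 2E = 3·24 + 4·x = 72 + 4x.
Every vertex has degree 5, so 5V = 2E.
Euler: V − E + F = 2 ⇒ (2E)/5 − E + (24 + x) = 2.
Multiply by 10: 2·(2E) − 5·(2E) + 10·(24 + x) = 20, i.e. 240 + 10x − 3·(72 + 4x) = 20.
Collecting terms: −2x + 24 = 20, so −2x = −4, so x = 2.
Then 2E = 72 + 4·2 = 80, so E = 40, V = 2E/5 = 16, F = 24 + 2 = 26.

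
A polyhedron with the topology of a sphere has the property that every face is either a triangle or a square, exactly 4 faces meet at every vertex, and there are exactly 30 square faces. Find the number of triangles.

Let x be the number of triangles; then F = 30 + x.
Edge–face incidences: 2E = 4·30 + 3·x = 120 + 3x.
Every vertex has degree 4, so 4V = 2E.
Euler: V − E + F = 2 ⇒ (2E)/4 − E + (30 + x) = 2.
Multiply by 8: 2·(2E) − 4·(2E) + 8·(30 + x) = 16, i.e. 240 + 8x − 2·(120 + 3x) = 16.
Collecting terms: 2x = 16, so x = 8.
Then 2E = 120 + 3·8 = 144, so E = 72, V = 2E/4 = 36, F = 30 + 8 = 38.

8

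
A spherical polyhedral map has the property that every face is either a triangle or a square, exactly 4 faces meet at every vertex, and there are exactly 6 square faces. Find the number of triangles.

8

Let x be the number of triangles; then F = 6 + x.
Edge–face incidences: 2E = 4·6 + 3·x = 24 + 3x.
Every vertex has degree 4, so 4V = 2E.
Euler: V − E + F = 2 ⇒ (2E)/4 − E + (6 + x) = 2.
Multiply by 8: 2·(2E) − 4·(2E) + 8·(6 + x) = 16, i.e. 48 + 8x − 2·(24 + 3x) = 16.
Collecting terms: 2x = 16, so x = 8.
Then 2E = 24 + 3·8 = 48, so E = 24, V = 2E/4 = 12, F = 6 + 8 = 14.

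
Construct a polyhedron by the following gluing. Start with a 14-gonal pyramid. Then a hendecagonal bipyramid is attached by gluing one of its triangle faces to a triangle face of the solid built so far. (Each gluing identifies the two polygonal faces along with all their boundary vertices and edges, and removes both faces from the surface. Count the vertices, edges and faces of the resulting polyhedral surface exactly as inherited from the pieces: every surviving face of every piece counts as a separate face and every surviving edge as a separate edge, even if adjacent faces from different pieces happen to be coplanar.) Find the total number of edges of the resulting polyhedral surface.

58

A 14-gonal pyramid: V=15, E=28, F=15.
Attach a hendecagonal bipyramid (V=13, E=33, F=22) along a 3-gon: merge 3 vertices and 3 edges, delete both glued faces → V=25, E=58, F=35.
Check: V − E + F = 25 − 58 + 35 = 2.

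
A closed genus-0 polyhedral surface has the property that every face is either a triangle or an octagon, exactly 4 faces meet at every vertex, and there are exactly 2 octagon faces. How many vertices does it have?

16

Let x be the number of triangles; then F = 2 + x.
Edge–face incidences: 2E = 8·2 + 3·x = 16 + 3x.
Every vertex has degree 4, so 4V = 2E.
Euler: V − E + F = 2 ⇒ (2E)/4 − E + (2 + x) = 2.
Multiply by 8: 2·(2E) − 4·(2E) + 8·(2 + x) = 16, i.e. 16 + 8x − 2·(16 + 3x) = 16.
Collecting terms: 2x − 16 = 16, so 2x = 32, so x = 16.
Then 2E = 16 + 3·16 = 64, so E = 32, V = 2E/4 = 16, F = 2 + 16 = 18.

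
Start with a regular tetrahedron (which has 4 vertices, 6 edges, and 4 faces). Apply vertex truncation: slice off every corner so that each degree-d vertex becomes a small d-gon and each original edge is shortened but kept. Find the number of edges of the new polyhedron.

Truncation replaces each original edge-end by a new vertex, so V′ = 2E = 12.
Each original edge survives, and each old vertex of degree d contributes d new edges; summing degrees gives Σd = 2E, so E′ = E + 2E = 3E = 18.
Each original face survives and each original vertex becomes one new face: F′ = F + V = 8.

18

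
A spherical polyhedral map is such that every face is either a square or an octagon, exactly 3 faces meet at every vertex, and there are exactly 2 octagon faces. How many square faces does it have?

Let x be the number of squares; then F = 2 + x.
Edge–face incidences: 2E = 8·2 + 4·x = 16 + 4x.
Every vertex has degree 3, so 3V = 2E.
Euler: V − E + F = 2 ⇒ (2E)/3 − E + (2 + x) = 2.
Multiply by 6: 2·(2E) − 3·(2E) + 6·(2 + x) = 12, i.e. 12 + 6x − (16 + 4x) = 12.
Collecting terms: 2x − 4 = 12, so 2x = 16, so x = 8.
Then 2E = 16 + 4·8 = 48, so E = 24, V = 2E/3 = 16, F = 2 + 8 = 10.

8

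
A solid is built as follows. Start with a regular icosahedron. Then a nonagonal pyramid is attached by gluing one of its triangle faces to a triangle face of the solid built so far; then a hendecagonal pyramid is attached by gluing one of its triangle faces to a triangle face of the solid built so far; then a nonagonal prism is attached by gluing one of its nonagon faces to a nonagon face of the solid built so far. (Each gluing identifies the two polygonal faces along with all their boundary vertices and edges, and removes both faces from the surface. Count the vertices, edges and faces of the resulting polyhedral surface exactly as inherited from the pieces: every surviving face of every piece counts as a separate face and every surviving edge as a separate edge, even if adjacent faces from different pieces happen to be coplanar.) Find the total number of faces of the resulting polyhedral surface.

47

A regular icosahedron: V=12, E=30, F=20.
Attach a nonagonal pyramid (V=10, E=18, F=10) along a 3-gon: merge 3 vertices and 3 edges, delete both glued faces → V=19, E=45, F=28.
Attach a hendecagonal pyramid (V=12, E=22, F=12) along a 3-gon: merge 3 vertices and 3 edges, delete both glued faces → V=28, E=64, F=38.
Attach a nonagonal prism (V=18, E=27, F=11) along a 9-gon: merge 9 vertices and 9 edges, delete both glued faces → V=37, E=82, F=47.
Check: V − E + F = 37 − 82 + 47 = 2.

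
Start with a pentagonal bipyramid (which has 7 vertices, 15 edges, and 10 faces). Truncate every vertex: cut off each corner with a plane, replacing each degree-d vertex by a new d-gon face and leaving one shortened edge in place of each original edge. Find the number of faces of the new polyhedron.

Truncation replaces each original edge-end by a new vertex, so V′ = 2E = 30.
Each original edge survives, and each old vertex of degree d contributes d new edges; summing degrees gives Σd = 2E, so E′ = E + 2E = 3E = 45.
Each original face survives and each original vertex becomes one new face: F′ = F + V = 17.

17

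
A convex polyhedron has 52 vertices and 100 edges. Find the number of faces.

Here V − E + F = 2.
F = 2 − V + E = 2 − 52 + 100 = 50.

50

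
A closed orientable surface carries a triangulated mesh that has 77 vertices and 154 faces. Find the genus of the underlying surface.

1

Every face is a triangle, so 2E = 3·154 = 462, giving E = 231.
χ = V − E + F = 77 − 231 + 154 = 0.
For a closed orientable surface χ = 2 − 2g, so g = (2 − (0))/2 = 1.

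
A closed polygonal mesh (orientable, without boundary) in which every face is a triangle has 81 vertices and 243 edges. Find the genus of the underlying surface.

Every face is a triangle and each edge borders two faces, so 3F = 2·243, giving F = 162.
χ = V − E + F = 81 − 243 + 162 = 0.
For a closed orientable surface χ = 2 − 2g, so g = (2 − (0))/2 = 1.

1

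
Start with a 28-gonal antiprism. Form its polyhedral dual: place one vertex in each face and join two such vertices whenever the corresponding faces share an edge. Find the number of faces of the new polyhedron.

The base solid has V = 56, E = 112, F = 58.
The dual swaps V and F and preserves E: V′ = F = 58, E′ = E = 112, F′ = V = 56.

56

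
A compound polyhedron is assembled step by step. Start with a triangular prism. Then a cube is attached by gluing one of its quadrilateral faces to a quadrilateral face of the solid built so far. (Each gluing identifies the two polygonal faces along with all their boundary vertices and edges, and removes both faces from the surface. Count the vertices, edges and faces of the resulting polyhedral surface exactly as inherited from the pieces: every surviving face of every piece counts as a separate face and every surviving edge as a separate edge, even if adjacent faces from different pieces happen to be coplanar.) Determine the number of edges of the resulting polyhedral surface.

17

A triangular prism: V=6, E=9, F=5.
Attach a cube (V=8, E=12, F=6) along a 4-gon: merge 4 vertices and 4 edges, delete both glued faces → V=10, E=17, F=9.
Check: V − E + F = 10 − 17 + 9 = 2.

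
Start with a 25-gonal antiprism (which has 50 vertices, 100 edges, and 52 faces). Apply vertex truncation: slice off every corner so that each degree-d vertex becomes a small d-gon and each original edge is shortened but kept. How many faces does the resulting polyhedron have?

102

Truncation replaces each original edge-end by a new vertex, so V′ = 2E = 200.
Each original edge survives, and each old vertex of degree d contributes d new edges; summing degrees gives Σd = 2E, so E′ = E + 2E = 3E = 300.
Each original face survives and each original vertex becomes one new face: F′ = F + V = 102.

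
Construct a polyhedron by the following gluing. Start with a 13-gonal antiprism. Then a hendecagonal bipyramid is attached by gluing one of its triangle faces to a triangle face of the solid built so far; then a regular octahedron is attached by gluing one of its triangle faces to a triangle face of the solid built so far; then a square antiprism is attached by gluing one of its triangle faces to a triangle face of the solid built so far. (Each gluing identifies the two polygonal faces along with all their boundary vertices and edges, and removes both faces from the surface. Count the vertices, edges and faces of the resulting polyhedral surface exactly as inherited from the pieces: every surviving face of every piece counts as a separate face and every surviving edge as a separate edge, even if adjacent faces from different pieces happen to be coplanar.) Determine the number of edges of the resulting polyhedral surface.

A 13-gonal antiprism: V=26, E=52, F=28.
Attach a hendecagonal bipyramid (V=13, E=33, F=22) along a 3-gon: merge 3 vertices and 3 edges, delete both glued faces → V=36, E=82, F=48.
Attach a regular octahedron (V=6, E=12, F=8) along a 3-gon: merge 3 vertices and 3 edges, delete both glued faces → V=39, E=91, F=54.
Attach a square antiprism (V=8, E=16, F=10) along a 3-gon: merge 3 vertices and 3 edges, delete both glued faces → V=44, E=104, F=62.
Check: V − E + F = 44 − 104 + 62 = 2.

104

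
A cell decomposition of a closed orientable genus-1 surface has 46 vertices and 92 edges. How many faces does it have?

For a closed orientable surface of genus 1, χ = 2 − 2·1 = 0.
F = 0 − V + E = 0 − 46 + 92 = 46.

46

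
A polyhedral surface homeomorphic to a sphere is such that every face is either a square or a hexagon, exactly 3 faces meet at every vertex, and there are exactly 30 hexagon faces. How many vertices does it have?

Let x be the number of squares; then F = 30 + x.
Edge–face incidences: 2E = 6·30 + 4·x = 180 + 4x.
Every vertex has degree 3, so 3V = 2E.
Euler: V − E + F = 2 ⇒ (2E)/3 − E + (30 + x) = 2.
Multiply by 6: 2·(2E) − 3·(2E) + 6·(30 + x) = 12, i.e. 180 + 6x − (180 + 4x) = 12.
Collecting terms: 2x = 12, so x = 6.
Then 2E = 180 + 4·6 = 204, so E = 102, V = 2E/3 = 68, F = 30 + 6 = 36.

68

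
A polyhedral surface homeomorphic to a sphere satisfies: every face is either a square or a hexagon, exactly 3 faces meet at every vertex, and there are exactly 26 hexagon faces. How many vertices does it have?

Let x be the number of squares; then F = 26 + x.
Edge–face incidences: 2E = 6·26 + 4·x = 156 + 4x.
Every vertex has degree 3, so 3V = 2E.
Euler: V − E + F = 2 ⇒ (2E)/3 − E + (26 + x) = 2.
Multiply by 6: 2·(2E) − 3·(2E) + 6·(26 + x) = 12, i.e. 156 + 6x − (156 + 4x) = 12.
Collecting terms: 2x = 12, so x = 6.
Then 2E = 156 + 4·6 = 180, so E = 90, V = 2E/3 = 60, F = 26 + 6 = 32.

60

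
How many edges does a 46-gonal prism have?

138

A prism on an n-gon has two n-gon bases and n rectangular sides: V = 2·46 = 92, E = 3·46 = 138, F = 46 + 2 = 48.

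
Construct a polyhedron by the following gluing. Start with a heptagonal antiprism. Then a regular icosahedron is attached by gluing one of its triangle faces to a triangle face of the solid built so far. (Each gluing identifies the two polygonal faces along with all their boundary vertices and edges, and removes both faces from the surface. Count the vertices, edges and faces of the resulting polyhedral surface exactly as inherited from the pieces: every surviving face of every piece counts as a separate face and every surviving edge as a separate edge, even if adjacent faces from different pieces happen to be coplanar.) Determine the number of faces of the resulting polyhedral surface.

34

A heptagonal antiprism: V=14, E=28, F=16.
Attach a regular icosahedron (V=12, E=30, F=20) along a 3-gon: merge 3 vertices and 3 edges, delete both glued faces → V=23, E=55, F=34.
Check: V − E + F = 23 − 55 + 34 = 2.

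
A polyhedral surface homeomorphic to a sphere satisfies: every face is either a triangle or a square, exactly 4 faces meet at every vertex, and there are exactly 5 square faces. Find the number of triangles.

8

Let x be the number of triangles; then F = 5 + x.
Edge–face incidences: 2E = 4·5 + 3·x = 20 + 3x.
Every vertex has degree 4, so 4V = 2E.
Euler: V − E + F = 2 ⇒ (2E)/4 − E + (5 + x) = 2.
Multiply by 8: 2·(2E) − 4·(2E) + 8·(5 + x) = 16, i.e. 40 + 8x − 2·(20 + 3x) = 16.
Collecting terms: 2x = 16, so x = 8.
Then 2E = 20 + 3·8 = 44, so E = 22, V = 2E/4 = 11, F = 5 + 8 = 13.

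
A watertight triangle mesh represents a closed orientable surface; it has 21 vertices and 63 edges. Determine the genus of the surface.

1

Every face is a triangle and each edge borders two faces, so 3F = 2·63, giving F = 42.
χ = V − E + F = 21 − 63 + 42 = 0.
For a closed orientable surface χ = 2 − 2g, so g = (2 − (0))/2 = 1.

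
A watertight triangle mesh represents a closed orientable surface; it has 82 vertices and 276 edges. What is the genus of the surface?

6

Every face is a triangle and each edge borders two faces, so 3F = 2·276, giving F = 184.
χ = V − E + F = 82 − 276 + 184 = -10.
For a closed orientable surface χ = 2 − 2g, so g = (2 − (-10))/2 = 6.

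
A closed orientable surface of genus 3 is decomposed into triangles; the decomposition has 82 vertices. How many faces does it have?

χ = 2 − 2·3 = -4, and every face is a triangle so 3F = 2E.
V − E + F = -4 with E = 3F/2 gives 82 − (3/2 − 1)·F = -4, so F = 172 and E = 258.

172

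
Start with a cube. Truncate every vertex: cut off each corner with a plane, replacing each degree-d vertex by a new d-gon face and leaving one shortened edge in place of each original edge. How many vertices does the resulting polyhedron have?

24

The base solid has V = 8, E = 12, F = 6.
Truncation replaces each original edge-end by a new vertex, so V′ = 2E = 24.
Each original edge survives, and each old vertex of degree d contributes d new edges; summing degrees gives Σd = 2E, so E′ = E + 2E = 3E = 36.
Each original face survives and each original vertex becomes one new face: F′ = F + V = 14.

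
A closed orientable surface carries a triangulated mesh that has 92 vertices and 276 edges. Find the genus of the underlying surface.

1

Every face is a triangle and each edge borders two faces, so 3F = 2·276, giving F = 184.
χ = V − E + F = 92 − 276 + 184 = 0.
For a closed orientable surface χ = 2 − 2g, so g = (2 − (0))/2 = 1.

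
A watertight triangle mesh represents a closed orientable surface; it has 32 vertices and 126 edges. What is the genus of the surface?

6

Every face is a triangle and each edge borders two faces, so 3F = 2·126, giving F = 84.
χ = V − E + F = 32 − 126 + 84 = -10.
For a closed orientable surface χ = 2 − 2g, so g = (2 − (-10))/2 = 6.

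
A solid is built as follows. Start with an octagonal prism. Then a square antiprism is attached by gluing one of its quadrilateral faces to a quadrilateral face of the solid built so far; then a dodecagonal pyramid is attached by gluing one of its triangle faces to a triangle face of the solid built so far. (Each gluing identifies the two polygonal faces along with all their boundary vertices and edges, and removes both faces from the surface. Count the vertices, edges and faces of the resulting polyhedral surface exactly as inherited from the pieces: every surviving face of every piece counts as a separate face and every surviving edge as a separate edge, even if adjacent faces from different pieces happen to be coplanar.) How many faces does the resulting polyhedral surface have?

An octagonal prism: V=16, E=24, F=10.
Attach a square antiprism (V=8, E=16, F=10) along a 4-gon: merge 4 vertices and 4 edges, delete both glued faces → V=20, E=36, F=18.
Attach a dodecagonal pyramid (V=13, E=24, F=13) along a 3-gon: merge 3 vertices and 3 edges, delete both glued faces → V=30, E=57, F=29.
Check: V − E + F = 30 − 57 + 29 = 2.

29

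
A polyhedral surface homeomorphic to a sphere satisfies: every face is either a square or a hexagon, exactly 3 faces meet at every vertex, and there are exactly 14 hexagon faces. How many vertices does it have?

36

Let x be the number of squares; then F = 14 + x.
Edge–face incidences: 2E = 6·14 + 4·x = 84 + 4x.
Every vertex has degree 3, so 3V = 2E.
Euler: V − E + F = 2 ⇒ (2E)/3 − E + (14 + x) = 2.
Multiply by 6: 2·(2E) − 3·(2E) + 6·(14 + x) = 12, i.e. 84 + 6x − (84 + 4x) = 12.
Collecting terms: 2x = 12, so x = 6.
Then 2E = 84 + 4·6 = 108, so E = 54, V = 2E/3 = 36, F = 14 + 6 = 20.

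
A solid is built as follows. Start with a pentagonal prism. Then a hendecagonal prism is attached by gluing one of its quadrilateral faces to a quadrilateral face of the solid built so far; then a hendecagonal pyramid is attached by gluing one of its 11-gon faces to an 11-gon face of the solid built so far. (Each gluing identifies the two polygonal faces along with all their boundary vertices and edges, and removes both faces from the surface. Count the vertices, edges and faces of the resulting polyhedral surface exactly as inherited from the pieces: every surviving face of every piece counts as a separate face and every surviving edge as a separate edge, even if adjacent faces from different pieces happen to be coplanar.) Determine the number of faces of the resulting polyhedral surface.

28

A pentagonal prism: V=10, E=15, F=7.
Attach a hendecagonal prism (V=22, E=33, F=13) along a 4-gon: merge 4 vertices and 4 edges, delete both glued faces → V=28, E=44, F=18.
Attach a hendecagonal pyramid (V=12, E=22, F=12) along an 11-gon: merge 11 vertices and 11 edges, delete both glued faces → V=29, E=55, F=28.
Check: V − E + F = 29 − 55 + 28 = 2.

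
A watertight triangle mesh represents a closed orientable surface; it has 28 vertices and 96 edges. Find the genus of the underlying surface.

Every face is a triangle and each edge borders two faces, so 3F = 2·96, giving F = 64.
χ = V − E + F = 28 − 96 + 64 = -4.
For a closed orientable surface χ = 2 − 2g, so g = (2 − (-4))/2 = 3.

3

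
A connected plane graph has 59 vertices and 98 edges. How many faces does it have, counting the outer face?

41

Euler's formula for a connected plane graph: V − E + F = 2, so F = 2 − 59 + 98 = 41.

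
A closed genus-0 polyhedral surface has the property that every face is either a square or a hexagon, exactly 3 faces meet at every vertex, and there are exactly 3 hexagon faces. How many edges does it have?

21

Let x be the number of squares; then F = 3 + x.
Edge–face incidences: 2E = 6·3 + 4·x = 18 + 4x.
Every vertex has degree 3, so 3V = 2E.
Euler: V − E + F = 2 ⇒ (2E)/3 − E + (3 + x) = 2.
Multiply by 6: 2·(2E) − 3·(2E) + 6·(3 + x) = 12, i.e. 18 + 6x − (18 + 4x) = 12.
Collecting terms: 2x = 12, so x = 6.
Then 2E = 18 + 4·6 = 42, so E = 21, V = 2E/3 = 14, F = 3 + 6 = 9.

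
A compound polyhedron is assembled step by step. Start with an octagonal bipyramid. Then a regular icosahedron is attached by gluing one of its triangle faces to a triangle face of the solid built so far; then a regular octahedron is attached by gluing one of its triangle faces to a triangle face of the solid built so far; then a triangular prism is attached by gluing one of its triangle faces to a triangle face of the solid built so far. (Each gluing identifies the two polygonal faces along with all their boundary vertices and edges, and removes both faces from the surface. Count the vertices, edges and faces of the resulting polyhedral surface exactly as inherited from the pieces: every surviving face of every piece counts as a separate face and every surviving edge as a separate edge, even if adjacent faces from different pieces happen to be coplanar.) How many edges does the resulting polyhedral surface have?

An octagonal bipyramid: V=10, E=24, F=16.
Attach a regular icosahedron (V=12, E=30, F=20) along a 3-gon: merge 3 vertices and 3 edges, delete both glued faces → V=19, E=51, F=34.
Attach a regular octahedron (V=6, E=12, F=8) along a 3-gon: merge 3 vertices and 3 edges, delete both glued faces → V=22, E=60, F=40.
Attach a triangular prism (V=6, E=9, F=5) along a 3-gon: merge 3 vertices and 3 edges, delete both glued faces → V=25, E=66, F=43.
Check: V − E + F = 25 − 66 + 43 = 2.

66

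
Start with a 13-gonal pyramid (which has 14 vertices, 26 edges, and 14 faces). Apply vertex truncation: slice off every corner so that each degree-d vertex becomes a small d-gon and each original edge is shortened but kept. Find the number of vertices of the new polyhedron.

52

Truncation replaces each original edge-end by a new vertex, so V′ = 2E = 52.
Each original edge survives, and each old vertex of degree d contributes d new edges; summing degrees gives Σd = 2E, so E′ = E + 2E = 3E = 78.
Each original face survives and each original vertex becomes one new face: F′ = F + V = 28.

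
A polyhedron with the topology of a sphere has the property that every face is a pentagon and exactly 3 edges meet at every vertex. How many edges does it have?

30

Each face has 5 edges and each edge borders two faces, so 2E = 5F.
Each vertex has degree 3, so 3V = 2E and hence V = 5F/3.
Euler: V − E + F = 2 ⇒ (5F/3) − (5F/2) + F = 2.
Multiply by 6: (10 − 15 + 6)F = 12, i.e. 1F = 12.
So F = 12, E = 5·12/2 = 30, V = 5·12/3 = 20.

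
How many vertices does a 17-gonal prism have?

A prism on an n-gon has two n-gon bases and n rectangular sides: V = 2·17 = 34, E = 3·17 = 51, F = 17 + 2 = 19.
Check: V − E + F = 34 − 51 + 19 = 2.

34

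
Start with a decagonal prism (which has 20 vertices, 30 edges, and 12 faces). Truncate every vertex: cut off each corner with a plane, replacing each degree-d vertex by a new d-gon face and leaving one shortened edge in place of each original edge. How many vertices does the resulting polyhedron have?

60

Truncation replaces each original edge-end by a new vertex, so V′ = 2E = 60.
Each original edge survives, and each old vertex of degree d contributes d new edges; summing degrees gives Σd = 2E, so E′ = E + 2E = 3E = 90.
Each original face survives and each original vertex becomes one new face: F′ = F + V = 32.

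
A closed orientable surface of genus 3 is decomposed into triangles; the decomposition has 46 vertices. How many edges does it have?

χ = 2 − 2·3 = -4, and every face is a triangle so 3F = 2E.
V − E + F = -4 with E = 3F/2 gives 46 − (3/2 − 1)·F = -4, so F = 100 and E = 150.

150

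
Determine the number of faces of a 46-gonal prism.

A prism on an n-gon has two n-gon bases and n rectangular sides: V = 2·46 = 92, E = 3·46 = 138, F = 46 + 2 = 48.

48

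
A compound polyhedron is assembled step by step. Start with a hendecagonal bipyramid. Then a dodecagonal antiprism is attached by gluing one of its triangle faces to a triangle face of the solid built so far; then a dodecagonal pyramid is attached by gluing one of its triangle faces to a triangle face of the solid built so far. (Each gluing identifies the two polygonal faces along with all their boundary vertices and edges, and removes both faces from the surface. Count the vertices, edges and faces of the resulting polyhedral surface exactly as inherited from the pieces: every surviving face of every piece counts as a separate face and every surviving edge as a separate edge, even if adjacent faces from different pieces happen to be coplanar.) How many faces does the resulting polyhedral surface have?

A hendecagonal bipyramid: V=13, E=33, F=22.
Attach a dodecagonal antiprism (V=24, E=48, F=26) along a 3-gon: merge 3 vertices and 3 edges, delete both glued faces → V=34, E=78, F=46.
Attach a dodecagonal pyramid (V=13, E=24, F=13) along a 3-gon: merge 3 vertices and 3 edges, delete both glued faces → V=44, E=99, F=57.
Check: V − E + F = 44 − 99 + 57 = 2.

57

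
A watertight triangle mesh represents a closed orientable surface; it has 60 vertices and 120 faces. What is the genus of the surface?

1

Every face is a triangle, so 2E = 3·120 = 360, giving E = 180.
χ = V − E + F = 60 − 180 + 120 = 0.
For a closed orientable surface χ = 2 − 2g, so g = (2 − (0))/2 = 1.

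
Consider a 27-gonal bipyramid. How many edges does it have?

81

A bipyramid over an n-gon has 2n triangular faces and n + 2 vertices: V = 27 + 2 = 29, E = 3·27 = 81, F = 2·27 = 54.
Check: V − E + F = 29 − 81 + 54 = 2.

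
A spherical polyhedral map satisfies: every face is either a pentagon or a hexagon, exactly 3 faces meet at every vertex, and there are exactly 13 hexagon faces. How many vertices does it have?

46

Let x be the number of pentagons; then F = 13 + x.
Edge–face incidences: 2E = 6·13 + 5·x = 78 + 5x.
Every vertex has degree 3, so 3V = 2E.
Euler: V − E + F = 2 ⇒ (2E)/3 − E + (13 + x) = 2.
Multiply by 6: 2·(2E) − 3·(2E) + 6·(13 + x) = 12, i.e. 78 + 6x − (78 + 5x) = 12.
Collecting terms: x = 12.
Then 2E = 78 + 5·12 = 138, so E = 69, V = 2E/3 = 46, F = 13 + 12 = 25.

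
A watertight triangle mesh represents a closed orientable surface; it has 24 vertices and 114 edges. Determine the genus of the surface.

Every face is a triangle and each edge borders two faces, so 3F = 2·114, giving F = 76.
χ = V − E + F = 24 − 114 + 76 = -14.
For a closed orientable surface χ = 2 − 2g, so g = (2 − (-14))/2 = 8.

8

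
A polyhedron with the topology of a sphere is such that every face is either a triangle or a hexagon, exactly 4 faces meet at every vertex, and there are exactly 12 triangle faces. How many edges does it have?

Let x be the number of hexagons; then F = 12 + x.
Edge–face incidences: 2E = 3·12 + 6·x = 36 + 6x.
Every vertex has degree 4, so 4V = 2E.
Euler: V − E + F = 2 ⇒ (2E)/4 − E + (12 + x) = 2.
Multiply by 8: 2·(2E) − 4·(2E) + 8·(12 + x) = 16, i.e. 96 + 8x − 2·(36 + 6x) = 16.
Collecting terms: −4x + 24 = 16, so −4x = −8, so x = 2.
Then 2E = 36 + 6·2 = 48, so E = 24, V = 2E/4 = 12, F = 12 + 2 = 14.

24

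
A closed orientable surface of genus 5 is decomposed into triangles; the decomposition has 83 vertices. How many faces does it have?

χ = 2 − 2·5 = -8, and every face is a triangle so 3F = 2E.
V − E + F = -8 with E = 3F/2 gives 83 − (3/2 − 1)·F = -8, so F = 182 and E = 273.

182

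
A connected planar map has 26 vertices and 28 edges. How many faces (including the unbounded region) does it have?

Euler's formula for a connected plane graph: V − E + F = 2, so F = 2 − 26 + 28 = 4.

4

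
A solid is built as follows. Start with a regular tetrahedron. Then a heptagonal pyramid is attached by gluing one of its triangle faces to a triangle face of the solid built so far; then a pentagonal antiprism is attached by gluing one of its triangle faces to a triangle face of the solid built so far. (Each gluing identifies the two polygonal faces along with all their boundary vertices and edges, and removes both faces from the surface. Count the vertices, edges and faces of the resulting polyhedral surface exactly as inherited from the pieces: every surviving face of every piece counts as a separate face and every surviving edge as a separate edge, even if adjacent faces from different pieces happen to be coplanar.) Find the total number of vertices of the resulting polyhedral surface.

A regular tetrahedron: V=4, E=6, F=4.
Attach a heptagonal pyramid (V=8, E=14, F=8) along a 3-gon: merge 3 vertices and 3 edges, delete both glued faces → V=9, E=17, F=10.
Attach a pentagonal antiprism (V=10, E=20, F=12) along a 3-gon: merge 3 vertices and 3 edges, delete both glued faces → V=16, E=34, F=20.
Check: V − E + F = 16 − 34 + 20 = 2.

16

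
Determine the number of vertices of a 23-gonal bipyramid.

A bipyramid over an n-gon has 2n triangular faces and n + 2 vertices: V = 23 + 2 = 25, E = 3·23 = 69, F = 2·23 = 46.

25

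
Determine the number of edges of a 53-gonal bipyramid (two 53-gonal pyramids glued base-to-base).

A bipyramid over an n-gon has 2n triangular faces and n + 2 vertices: V = 53 + 2 = 55, E = 3·53 = 159, F = 2·53 = 106.
Check: V − E + F = 55 − 159 + 106 = 2.

159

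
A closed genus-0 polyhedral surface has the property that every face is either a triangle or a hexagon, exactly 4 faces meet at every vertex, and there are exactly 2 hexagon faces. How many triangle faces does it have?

12

Let x be the number of triangles; then F = 2 + x.
Edge–face incidences: 2E = 6·2 + 3·x = 12 + 3x.
Every vertex has degree 4, so 4V = 2E.
Euler: V − E + F = 2 ⇒ (2E)/4 − E + (2 + x) = 2.
Multiply by 8: 2·(2E) − 4·(2E) + 8·(2 + x) = 16, i.e. 16 + 8x − 2·(12 + 3x) = 16.
Collecting terms: 2x − 8 = 16, so 2x = 24, so x = 12.
Then 2E = 12 + 3·12 = 48, so E = 24, V = 2E/4 = 12, F = 2 + 12 = 14.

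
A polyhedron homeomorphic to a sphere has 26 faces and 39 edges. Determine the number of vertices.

Here V − E + F = 2.
V = 2 + E − F = 2 + 39 − 26 = 15.

15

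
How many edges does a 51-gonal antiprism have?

An antiprism on an n-gon has two n-gon caps and 2n triangles: V = 2·51 = 102, E = 4·51 = 204, F = 2·51 + 2 = 104.

204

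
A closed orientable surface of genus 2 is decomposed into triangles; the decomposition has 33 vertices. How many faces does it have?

70

χ = 2 − 2·2 = -2, and every face is a triangle so 3F = 2E.
V − E + F = -2 with E = 3F/2 gives 33 − (3/2 − 1)·F = -2, so F = 70 and E = 105.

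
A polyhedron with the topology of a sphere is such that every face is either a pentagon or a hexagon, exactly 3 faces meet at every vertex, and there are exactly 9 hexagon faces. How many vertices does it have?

Let x be the number of pentagons; then F = 9 + x.
Edge–face incidences: 2E = 6·9 + 5·x = 54 + 5x.
Every vertex has degree 3, so 3V = 2E.
Euler: V − E + F = 2 ⇒ (2E)/3 − E + (9 + x) = 2.
Multiply by 6: 2·(2E) − 3·(2E) + 6·(9 + x) = 12, i.e. 54 + 6x − (54 + 5x) = 12.
Collecting terms: x = 12.
Then 2E = 54 + 5·12 = 114, so E = 57, V = 2E/3 = 38, F = 9 + 12 = 21.

38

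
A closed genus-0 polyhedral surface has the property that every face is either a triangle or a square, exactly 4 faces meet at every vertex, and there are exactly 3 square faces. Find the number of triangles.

8

Let x be the number of triangles; then F = 3 + x.
Edge–face incidences: 2E = 4·3 + 3·x = 12 + 3x.
Every vertex has degree 4, so 4V = 2E.
Euler: V − E + F = 2 ⇒ (2E)/4 − E + (3 + x) = 2.
Multiply by 8: 2·(2E) − 4·(2E) + 8·(3 + x) = 16, i.e. 24 + 8x − 2·(12 + 3x) = 16.
Collecting terms: 2x = 16, so x = 8.
Then 2E = 12 + 3·8 = 36, so E = 18, V = 2E/4 = 9, F = 3 + 8 = 11.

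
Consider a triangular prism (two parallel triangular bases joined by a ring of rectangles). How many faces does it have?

5

A prism on an n-gon has two n-gon bases and n rectangular sides: V = 2·3 = 6, E = 3·3 = 9, F = 3 + 2 = 5.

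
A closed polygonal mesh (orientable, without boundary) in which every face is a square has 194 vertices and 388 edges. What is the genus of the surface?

Every face is a square and each edge borders two faces, so 4F = 2·388, giving F = 194.
χ = V − E + F = 194 − 388 + 194 = 0.
For a closed orientable surface χ = 2 − 2g, so g = (2 − (0))/2 = 1.

1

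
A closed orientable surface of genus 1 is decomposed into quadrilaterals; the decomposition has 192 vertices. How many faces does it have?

192

χ = 2 − 2·1 = 0, and every face is a square so 4F = 2E.
V − E + F = 0 with E = 4F/2 gives 192 − (4/2 − 1)·F = 0, so F = 192 and E = 384.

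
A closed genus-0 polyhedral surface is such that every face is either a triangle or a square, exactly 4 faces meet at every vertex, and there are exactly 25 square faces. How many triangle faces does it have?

Let x be the number of triangles; then F = 25 + x.
Edge–face incidences: 2E = 4·25 + 3·x = 100 + 3x.
Every vertex has degree 4, so 4V = 2E.
Euler: V − E + F = 2 ⇒ (2E)/4 − E + (25 + x) = 2.
Multiply by 8: 2·(2E) − 4·(2E) + 8·(25 + x) = 16, i.e. 200 + 8x − 2·(100 + 3x) = 16.
Collecting terms: 2x = 16, so x = 8.
Then 2E = 100 + 3·8 = 124, so E = 62, V = 2E/4 = 31, F = 25 + 8 = 33.

8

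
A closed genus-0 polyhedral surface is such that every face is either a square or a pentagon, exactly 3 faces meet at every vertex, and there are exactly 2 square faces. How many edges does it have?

Let x be the number of pentagons; then F = 2 + x.
Edge–face incidences: 2E = 4·2 + 5·x = 8 + 5x.
Every vertex has degree 3, so 3V = 2E.
Euler: V − E + F = 2 ⇒ (2E)/3 − E + (2 + x) = 2.
Multiply by 6: 2·(2E) − 3·(2E) + 6·(2 + x) = 12, i.e. 12 + 6x − (8 + 5x) = 12.
Collecting terms: x + 4 = 12, so x = 8.
Then 2E = 8 + 5·8 = 48, so E = 24, V = 2E/3 = 16, F = 2 + 8 = 10.

24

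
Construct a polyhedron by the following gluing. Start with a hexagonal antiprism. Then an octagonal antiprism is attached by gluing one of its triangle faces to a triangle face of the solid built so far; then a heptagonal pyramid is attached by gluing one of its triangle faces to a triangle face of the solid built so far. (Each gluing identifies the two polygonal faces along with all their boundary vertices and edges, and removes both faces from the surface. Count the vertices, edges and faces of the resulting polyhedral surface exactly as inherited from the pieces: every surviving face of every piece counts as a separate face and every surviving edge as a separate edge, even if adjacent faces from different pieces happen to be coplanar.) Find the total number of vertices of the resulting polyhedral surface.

A hexagonal antiprism: V=12, E=24, F=14.
Attach an octagonal antiprism (V=16, E=32, F=18) along a 3-gon: merge 3 vertices and 3 edges, delete both glued faces → V=25, E=53, F=30.
Attach a heptagonal pyramid (V=8, E=14, F=8) along a 3-gon: merge 3 vertices and 3 edges, delete both glued faces → V=30, E=64, F=36.
Check: V − E + F = 30 − 64 + 36 = 2.

30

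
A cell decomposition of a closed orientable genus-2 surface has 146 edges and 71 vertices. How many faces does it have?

73

For a closed orientable surface of genus 2, χ = 2 − 2·2 = -2.
F = -2 − V + E = -2 − 71 + 146 = 73.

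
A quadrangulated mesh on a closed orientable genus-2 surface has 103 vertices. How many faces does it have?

105

χ = 2 − 2·2 = -2, and every face is a square so 4F = 2E.
V − E + F = -2 with E = 4F/2 gives 103 − (4/2 − 1)·F = -2, so F = 105 and E = 210.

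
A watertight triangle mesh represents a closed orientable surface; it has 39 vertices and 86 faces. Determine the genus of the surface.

3

Every face is a triangle, so 2E = 3·86 = 258, giving E = 129.
χ = V − E + F = 39 − 129 + 86 = -4.
For a closed orientable surface χ = 2 − 2g, so g = (2 − (-4))/2 = 3.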